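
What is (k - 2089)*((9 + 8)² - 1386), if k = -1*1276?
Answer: 3691405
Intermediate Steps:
k = -1276
(k - 2089)*((9 + 8)² - 1386) = (-1276 - 2089)*((9 + 8)² - 1386) = -3365*(17² - 1386) = -3365*(289 - 1386) = -3365*(-1097) = 3691405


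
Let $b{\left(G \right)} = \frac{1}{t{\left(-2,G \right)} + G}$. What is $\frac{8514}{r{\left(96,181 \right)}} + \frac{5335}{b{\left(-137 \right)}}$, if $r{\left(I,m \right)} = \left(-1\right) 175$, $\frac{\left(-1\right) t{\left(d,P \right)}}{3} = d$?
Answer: $- \frac{122313389}{175} \approx -6.9893 \cdot 10^{5}$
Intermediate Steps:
$t{\left(d,P \right)} = - 3 d$
$r{\left(I,m \right)} = -175$
$b{\left(G \right)} = \frac{1}{6 + G}$ ($b{\left(G \right)} = \frac{1}{\left(-3\right) \left(-2\right) + G} = \frac{1}{6 + G}$)
$\frac{8514}{r{\left(96,181 \right)}} + \frac{5335}{b{\left(-137 \right)}} = \frac{8514}{-175} + \frac{5335}{\frac{1}{6 - 137}} = 8514 \left(- \frac{1}{175}\right) + \frac{5335}{\frac{1}{-131}} = - \frac{8514}{175} + \frac{5335}{- \frac{1}{131}} = - \frac{8514}{175} + 5335 \left(-131\right) = - \frac{8514}{175} - 698885 = - \frac{122313389}{175}$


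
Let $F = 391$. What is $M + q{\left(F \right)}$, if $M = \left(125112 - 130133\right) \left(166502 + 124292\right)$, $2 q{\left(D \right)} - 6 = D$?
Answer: $- \frac{2920152951}{2} \approx -1.4601 \cdot 10^{9}$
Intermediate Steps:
$q{\left(D \right)} = 3 + \frac{D}{2}$
$M = -1460076674$ ($M = \left(-5021\right) 290794 = -1460076674$)
$M + q{\left(F \right)} = -1460076674 + \left(3 + \frac{1}{2} \cdot 391\right) = -1460076674 + \left(3 + \frac{391}{2}\right) = -1460076674 + \frac{397}{2} = - \frac{2920152951}{2}$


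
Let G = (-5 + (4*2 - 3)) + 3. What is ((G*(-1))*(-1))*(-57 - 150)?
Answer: -621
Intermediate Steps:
G = 3 (G = (-5 + (8 - 3)) + 3 = (-5 + 5) + 3 = 0 + 3 = 3)
((G*(-1))*(-1))*(-57 - 150) = ((3*(-1))*(-1))*(-57 - 150) = -3*(-1)*(-207) = 3*(-207) = -621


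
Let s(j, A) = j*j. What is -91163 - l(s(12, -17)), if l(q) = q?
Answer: -91307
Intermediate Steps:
s(j, A) = j²
-91163 - l(s(12, -17)) = -91163 - 1*12² = -91163 - 1*144 = -91163 - 144 = -91307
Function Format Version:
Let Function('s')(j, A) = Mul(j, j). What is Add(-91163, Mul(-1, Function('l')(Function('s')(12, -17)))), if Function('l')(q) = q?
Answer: -91307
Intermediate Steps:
Function('s')(j, A) = Pow(j, 2)
Add(-91163, Mul(-1, Function('l')(Function('s')(12, -17)))) = Add(-91163, Mul(-1, Pow(12, 2))) = Add(-91163, Mul(-1, 144)) = Add(-91163, -144) = -91307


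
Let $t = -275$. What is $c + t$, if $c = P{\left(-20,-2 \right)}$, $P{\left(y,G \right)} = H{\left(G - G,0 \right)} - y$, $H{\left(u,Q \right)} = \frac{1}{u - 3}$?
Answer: $- \frac{766}{3} \approx -255.33$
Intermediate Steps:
$H{\left(u,Q \right)} = \frac{1}{-3 + u}$
$P{\left(y,G \right)} = - \frac{1}{3} - y$ ($P{\left(y,G \right)} = \frac{1}{-3 + \left(G - G\right)} - y = \frac{1}{-3 + 0} - y = \frac{1}{-3} - y = - \frac{1}{3} - y$)
$c = \frac{59}{3}$ ($c = - \frac{1}{3} - -20 = - \frac{1}{3} + 20 = \frac{59}{3} \approx 19.667$)
$c + t = \frac{59}{3} - 275 = - \frac{766}{3}$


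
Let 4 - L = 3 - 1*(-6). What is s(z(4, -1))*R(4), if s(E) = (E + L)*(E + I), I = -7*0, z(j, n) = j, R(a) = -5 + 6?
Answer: -4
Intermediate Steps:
L = -5 (L = 4 - (3 - 1*(-6)) = 4 - (3 + 6) = 4 - 1*9 = 4 - 9 = -5)
R(a) = 1
I = 0
s(E) = E*(-5 + E) (s(E) = (E - 5)*(E + 0) = (-5 + E)*E = E*(-5 + E))
s(z(4, -1))*R(4) = (4*(-5 + 4))*1 = (4*(-1))*1 = -4*1 = -4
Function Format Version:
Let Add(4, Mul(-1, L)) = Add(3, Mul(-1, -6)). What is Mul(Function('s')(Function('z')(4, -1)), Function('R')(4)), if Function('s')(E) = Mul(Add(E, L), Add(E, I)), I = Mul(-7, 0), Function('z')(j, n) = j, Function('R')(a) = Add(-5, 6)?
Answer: -4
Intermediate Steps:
L = -5 (L = Add(4, Mul(-1, Add(3, Mul(-1, -6)))) = Add(4, Mul(-1, Add(3, 6))) = Add(4, Mul(-1, 9)) = Add(4, -9) = -5)
Function('R')(a) = 1
I = 0
Function('s')(E) = Mul(E, Add(-5, E)) (Function('s')(E) = Mul(Add(E, -5), Add(E, 0)) = Mul(Add(-5, E), E) = Mul(E, Add(-5, E)))
Mul(Function('s')(Function('z')(4, -1)), Function('R')(4)) = Mul(Mul(4, Add(-5, 4)), 1) = Mul(Mul(4, -1), 1) = Mul(-4, 1) = -4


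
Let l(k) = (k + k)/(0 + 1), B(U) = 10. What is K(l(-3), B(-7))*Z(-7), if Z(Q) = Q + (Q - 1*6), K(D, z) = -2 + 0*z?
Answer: 40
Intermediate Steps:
l(k) = 2*k (l(k) = (2*k)/1 = (2*k)*1 = 2*k)
K(D, z) = -2 (K(D, z) = -2 + 0 = -2)
Z(Q) = -6 + 2*Q (Z(Q) = Q + (Q - 6) = Q + (-6 + Q) = -6 + 2*Q)
K(l(-3), B(-7))*Z(-7) = -2*(-6 + 2*(-7)) = -2*(-6 - 14) = -2*(-20) = 40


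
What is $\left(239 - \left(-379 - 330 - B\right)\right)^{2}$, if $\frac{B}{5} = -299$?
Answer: $299209$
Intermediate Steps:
$B = -1495$ ($B = 5 \left(-299\right) = -1495$)
$\left(239 - \left(-379 - 330 - B\right)\right)^{2} = \left(239 - \left(1116 - 330\right)\right)^{2} = \left(239 - 786\right)^{2} = \left(-547\right)^{2} = 299209$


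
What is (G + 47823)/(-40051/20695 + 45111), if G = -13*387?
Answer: 442790220/466766047 ≈ 0.94863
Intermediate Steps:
G = -5031
(G + 47823)/(-40051/20695 + 45111) = (-5031 + 47823)/(-40051/20695 + 45111) = 42792/(-40051*1/20695 + 45111) = 42792/(-40051/20695 + 45111) = 42792/(933532094/20695) = 42792*(20695/933532094) = 442790220/466766047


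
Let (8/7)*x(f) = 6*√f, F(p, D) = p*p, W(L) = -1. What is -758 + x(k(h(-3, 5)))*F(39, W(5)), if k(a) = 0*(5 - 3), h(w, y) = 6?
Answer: -758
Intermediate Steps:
F(p, D) = p²
k(a) = 0 (k(a) = 0*2 = 0)
x(f) = 21*√f/4 (x(f) = 7*(6*√f)/8 = 21*√f/4)
-758 + x(k(h(-3, 5)))*F(39, W(5)) = -758 + (21*√0/4)*39² = -758 + ((21/4)*0)*1521 = -758 + 0*1521 = -758 + 0 = -758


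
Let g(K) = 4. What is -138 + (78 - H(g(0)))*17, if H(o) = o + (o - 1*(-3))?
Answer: 1001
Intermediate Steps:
H(o) = 3 + 2*o (H(o) = o + (o + 3) = o + (3 + o) = 3 + 2*o)
-138 + (78 - H(g(0)))*17 = -138 + (78 - (3 + 2*4))*17 = -138 + (78 - (3 + 8))*17 = -138 + (78 - 1*11)*17 = -138 + (78 - 11)*17 = -138 + 67*17 = -138 + 1139 = 1001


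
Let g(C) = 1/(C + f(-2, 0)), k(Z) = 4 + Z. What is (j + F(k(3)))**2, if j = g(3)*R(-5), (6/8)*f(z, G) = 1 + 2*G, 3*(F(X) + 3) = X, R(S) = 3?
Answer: 1/1521 ≈ 0.00065746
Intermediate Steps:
F(X) = -3 + X/3
f(z, G) = 4/3 + 8*G/3 (f(z, G) = 4*(1 + 2*G)/3 = 4/3 + 8*G/3)
g(C) = 1/(4/3 + C) (g(C) = 1/(C + (4/3 + (8/3)*0)) = 1/(C + (4/3 + 0)) = 1/(C + 4/3) = 1/(4/3 + C))
j = 9/13 (j = (3/(4 + 3*3))*3 = (3/(4 + 9))*3 = (3/13)*3 = 9/13 ≈ 0.69231)
(j + F(k(3)))**2 = (9/13 + (-3 + (4 + 3)/3))**2 = (9/13 + (-3 + (1/3)*7))**2 = (9/13 + (-3 + 7/3))**2 = (9/13 - 2/3)**2 = (1/39)**2 = 1/1521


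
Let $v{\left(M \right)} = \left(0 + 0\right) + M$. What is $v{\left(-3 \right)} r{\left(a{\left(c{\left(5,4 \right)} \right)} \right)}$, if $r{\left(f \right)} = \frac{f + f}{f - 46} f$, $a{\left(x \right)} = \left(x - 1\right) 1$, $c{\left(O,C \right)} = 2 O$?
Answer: $\frac{486}{37} \approx 13.135$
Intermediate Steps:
$v{\left(M \right)} = M$ ($v{\left(M \right)} = 0 + M = M$)
$a{\left(x \right)} = -1 + x$ ($a{\left(x \right)} = \left(-1 + x\right) 1 = -1 + x$)
$r{\left(f \right)} = \frac{2 f^{2}}{-46 + f}$ ($r{\left(f \right)} = \frac{2 f}{-46 + f} f = \frac{2 f^{2}}{-46 + f}$)
$v{\left(-3 \right)} r{\left(a{\left(c{\left(5,4 \right)} \right)} \right)} = - 3 \frac{2 \left(-1 + 2 \cdot 5\right)^{2}}{-46 + \left(-1 + 2 \cdot 5\right)} = - 3 \frac{2 \left(-1 + 10\right)^{2}}{-46 + \left(-1 + 10\right)} = - 3 \frac{2 \cdot 9^{2}}{-46 + 9} = - 3 \cdot 2 \cdot 81 \frac{1}{-37} = - 3 \cdot 2 \cdot 81 \left(- \frac{1}{37}\right) = \left(-3\right) \left(- \frac{162}{37}\right) = \frac{486}{37}$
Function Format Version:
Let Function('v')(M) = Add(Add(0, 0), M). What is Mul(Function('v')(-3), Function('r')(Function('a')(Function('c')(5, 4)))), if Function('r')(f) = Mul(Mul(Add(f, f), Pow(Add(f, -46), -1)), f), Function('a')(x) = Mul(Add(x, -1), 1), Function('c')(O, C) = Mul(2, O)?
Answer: Rational(486, 37) ≈ 13.135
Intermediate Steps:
Function('v')(M) = M (Function('v')(M) = Add(0, M) = M)
Function('a')(x) = Add(-1, x) (Function('a')(x) = Mul(Add(-1, x), 1) = Add(-1, x))
Function('r')(f) = Mul(2, Pow(f, 2), Pow(Add(-46, f), -1)) (Function('r')(f) = Mul(Mul(Mul(2, f), Pow(Add(-46, f), -1)), f) = Mul(Mul(2, f, Pow(Add(-46, f), -1)), f) = Mul(2, Pow(f, 2), Pow(Add(-46, f), -1)))
Mul(Function('v')(-3), Function('r')(Function('a')(Function('c')(5, 4)))) = Mul(-3, Mul(2, Pow(Add(-1, Mul(2, 5)), 2), Pow(Add(-46, Add(-1, Mul(2, 5))), -1))) = Mul(-3, Mul(2, Pow(Add(-1, 10), 2), Pow(Add(-46, Add(-1, 10)), -1))) = Mul(-3, Mul(2, Pow(9, 2), Pow(Add(-46, 9), -1))) = Mul(-3, Mul(2, 81, Pow(-37, -1))) = Mul(-3, Mul(2, 81, Rational(-1, 37))) = Mul(-3, Rational(-162, 37)) = Rational(486, 37)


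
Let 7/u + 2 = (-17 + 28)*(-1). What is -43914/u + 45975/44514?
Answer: 8470854391/103866 ≈ 81556.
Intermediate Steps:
u = -7/13 (u = 7/(-2 + (-17 + 28)*(-1)) = 7/(-2 + 11*(-1)) = 7/(-2 - 11) = 7/(-13) = 7*(-1/13) = -7/13 ≈ -0.53846)
-43914/u + 45975/44514 = -43914/(-7/13) + 45975/44514 = -43914*(-13/7) + 45975*(1/44514) = 570882/7 + 15325/14838 = 8470854391/103866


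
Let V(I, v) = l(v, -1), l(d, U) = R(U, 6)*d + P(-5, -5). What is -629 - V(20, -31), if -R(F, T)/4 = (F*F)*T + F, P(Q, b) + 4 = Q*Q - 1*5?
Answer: -1265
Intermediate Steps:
P(Q, b) = -9 + Q² (P(Q, b) = -4 + (Q*Q - 1*5) = -4 + (Q² - 5) = -4 + (-5 + Q²) = -9 + Q²)
R(F, T) = -4*F - 4*T*F² (R(F, T) = -4*((F*F)*T + F) = -4*(F²*T + F) = -4*(T*F² + F) = -4*(F + T*F²) = -4*F - 4*T*F²)
l(d, U) = 16 - 4*U*d*(1 + 6*U) (l(d, U) = (-4*U*(1 + U*6))*d + (-9 + (-5)²) = (-4*U*(1 + 6*U))*d + (-9 + 25) = -4*U*d*(1 + 6*U) + 16 = 16 - 4*U*d*(1 + 6*U))
V(I, v) = 16 - 20*v (V(I, v) = 16 - 4*(-1)*v*(1 + 6*(-1)) = 16 - 4*(-1)*v*(1 - 6) = 16 - 4*(-1)*v*(-5) = 16 - 20*v)
-629 - V(20, -31) = -629 - (16 - 20*(-31)) = -629 - (16 + 620) = -629 - 1*636 = -629 - 636 = -1265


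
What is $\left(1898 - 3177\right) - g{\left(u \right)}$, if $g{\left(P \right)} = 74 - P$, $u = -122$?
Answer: $-1475$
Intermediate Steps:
$\left(1898 - 3177\right) - g{\left(u \right)} = \left(1898 - 3177\right) - \left(74 - -122\right) = -1279 - \left(74 + 122\right) = -1279 - 196 = -1475$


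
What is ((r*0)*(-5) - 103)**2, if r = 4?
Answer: 10609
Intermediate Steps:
((r*0)*(-5) - 103)**2 = ((4*0)*(-5) - 103)**2 = (0*(-5) - 103)**2 = (0 - 103)**2 = (-103)**2 = 10609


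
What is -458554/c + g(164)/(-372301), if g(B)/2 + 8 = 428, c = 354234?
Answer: -85508834657/65940836217 ≈ -1.2968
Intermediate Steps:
g(B) = 840 (g(B) = -16 + 2*428 = -16 + 856 = 840)
-458554/c + g(164)/(-372301) = -458554/354234 + 840/(-372301) = -458554*1/354234 + 840*(-1/372301) = -229277/177117 - 840/372301 = -85508834657/65940836217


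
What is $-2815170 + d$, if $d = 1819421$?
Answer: $-995749$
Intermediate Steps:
$-2815170 + d = -2815170 + 1819421 = -995749$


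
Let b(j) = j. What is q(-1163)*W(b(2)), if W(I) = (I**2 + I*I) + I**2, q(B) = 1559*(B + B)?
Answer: -43514808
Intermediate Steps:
q(B) = 3118*B (q(B) = 1559*(2*B) = 3118*B)
W(I) = 3*I**2 (W(I) = (I**2 + I**2) + I**2 = 2*I**2 + I**2 = 3*I**2)
q(-1163)*W(b(2)) = (3118*(-1163))*(3*2**2) = -10878702*4 = -3626234*12 = -43514808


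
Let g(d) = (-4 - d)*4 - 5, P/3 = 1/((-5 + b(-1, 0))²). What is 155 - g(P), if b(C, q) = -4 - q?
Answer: 4756/27 ≈ 176.15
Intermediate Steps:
P = 1/27 (P = 3/((-5 + (-4 - 1*0))²) = 3/((-5 + (-4 + 0))²) = 3/((-5 - 4)²) = 3/((-9)²) = 3/81 = 3*(1/81) = 1/27 ≈ 0.037037)
g(d) = -21 - 4*d (g(d) = (-16 - 4*d) - 5 = -21 - 4*d)
155 - g(P) = 155 - (-21 - 4*1/27) = 155 - (-21 - 4/27) = 155 - 1*(-571/27) = 155 + 571/27 = 4756/27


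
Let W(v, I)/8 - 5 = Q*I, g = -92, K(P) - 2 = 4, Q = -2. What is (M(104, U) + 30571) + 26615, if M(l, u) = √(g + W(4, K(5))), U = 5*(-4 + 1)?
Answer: 57186 + 2*I*√37 ≈ 57186.0 + 12.166*I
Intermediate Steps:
K(P) = 6 (K(P) = 2 + 4 = 6)
U = -15 (U = 5*(-3) = -15)
W(v, I) = 40 - 16*I (W(v, I) = 40 + 8*(-2*I) = 40 - 16*I)
M(l, u) = 2*I*√37 (M(l, u) = √(-92 + (40 - 16*6)) = √(-92 + (40 - 96)) = √(-92 - 56) = √(-148) = 2*I*√37)
(M(104, U) + 30571) + 26615 = (2*I*√37 + 30571) + 26615 = (30571 + 2*I*√37) + 26615 = 57186 + 2*I*√37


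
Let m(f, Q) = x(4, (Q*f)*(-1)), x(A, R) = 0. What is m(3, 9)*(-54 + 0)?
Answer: 0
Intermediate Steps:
m(f, Q) = 0
m(3, 9)*(-54 + 0) = 0*(-54 + 0) = 0*(-54) = 0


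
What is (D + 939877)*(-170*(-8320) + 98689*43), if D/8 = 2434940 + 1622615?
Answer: 188979895394559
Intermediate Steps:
D = 32460440 (D = 8*(2434940 + 1622615) = 8*4057555 = 32460440)
(D + 939877)*(-170*(-8320) + 98689*43) = (32460440 + 939877)*(-170*(-8320) + 98689*43) = 33400317*(1414400 + 4243627) = 33400317*5658027 = 188979895394559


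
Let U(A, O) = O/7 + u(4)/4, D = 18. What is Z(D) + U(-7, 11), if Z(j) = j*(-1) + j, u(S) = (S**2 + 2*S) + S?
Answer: 60/7 ≈ 8.5714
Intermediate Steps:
u(S) = S**2 + 3*S
Z(j) = 0 (Z(j) = -j + j = 0)
U(A, O) = 7 + O/7 (U(A, O) = O/7 + (4*(3 + 4))/4 = O*(1/7) + (4*7)*(1/4) = O/7 + 28*(1/4) = O/7 + 7 = 7 + O/7)
Z(D) + U(-7, 11) = 0 + (7 + (1/7)*11) = 0 + (7 + 11/7) = 0 + 60/7 = 60/7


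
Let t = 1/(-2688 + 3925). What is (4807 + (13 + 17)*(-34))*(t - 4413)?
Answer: -20672778560/1237 ≈ -1.6712e+7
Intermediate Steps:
t = 1/1237 ≈ 0.00080841
(4807 + (13 + 17)*(-34))*(t - 4413) = (4807 + (13 + 17)*(-34))*(1/1237 - 4413) = (4807 + 30*(-34))*(-5458880/1237) = (4807 - 1020)*(-5458880/1237) = 3787*(-5458880/1237) = -20672778560/1237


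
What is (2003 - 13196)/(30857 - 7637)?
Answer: -3731/7740 ≈ -0.48204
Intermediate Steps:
(2003 - 13196)/(30857 - 7637) = -11193/23220 = -11193*1/23220 = -3731/7740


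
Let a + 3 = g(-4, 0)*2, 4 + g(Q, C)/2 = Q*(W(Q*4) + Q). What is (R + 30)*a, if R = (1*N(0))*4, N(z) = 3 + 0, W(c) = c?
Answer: 12642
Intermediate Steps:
N(z) = 3
g(Q, C) = -8 + 10*Q² (g(Q, C) = -8 + 2*(Q*(Q*4 + Q)) = -8 + 2*(Q*(4*Q + Q)) = -8 + 2*(Q*(5*Q)) = -8 + 2*(5*Q²) = -8 + 10*Q²)
a = 301 (a = -3 + (-8 + 10*(-4)²)*2 = -3 + (-8 + 10*16)*2 = -3 + (-8 + 160)*2 = -3 + 152*2 = -3 + 304 = 301)
R = 12 (R = (1*3)*4 = 3*4 = 12)
(R + 30)*a = (12 + 30)*301 = 42*301 = 12642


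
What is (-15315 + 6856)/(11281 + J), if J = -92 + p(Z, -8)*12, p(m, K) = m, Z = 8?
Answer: -8459/11285 ≈ -0.74958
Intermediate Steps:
J = 4 (J = -92 + 8*12 = -92 + 96 = 4)
(-15315 + 6856)/(11281 + J) = (-15315 + 6856)/(11281 + 4) = -8459/11285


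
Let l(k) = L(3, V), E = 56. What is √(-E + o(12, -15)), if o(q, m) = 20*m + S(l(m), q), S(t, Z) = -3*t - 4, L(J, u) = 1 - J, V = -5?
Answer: I*√354 ≈ 18.815*I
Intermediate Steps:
l(k) = -2 (l(k) = 1 - 1*3 = 1 - 3 = -2)
S(t, Z) = -4 - 3*t
o(q, m) = 2 + 20*m (o(q, m) = 20*m + (-4 - 3*(-2)) = 20*m + (-4 + 6) = 20*m + 2 = 2 + 20*m)
√(-E + o(12, -15)) = √(-1*56 + (2 + 20*(-15))) = √(-56 + (2 - 300)) = √(-56 - 298) = √(-354) = I*√354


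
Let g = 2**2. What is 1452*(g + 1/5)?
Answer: 30492/5 ≈ 6098.4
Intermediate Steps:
g = 4
1452*(g + 1/5) = 1452*(4 + 1/5) = 1452*(21/5) = 30492/5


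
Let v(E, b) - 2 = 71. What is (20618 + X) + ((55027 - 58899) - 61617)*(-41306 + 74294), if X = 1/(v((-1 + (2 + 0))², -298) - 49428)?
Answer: -106623112518471/49355 ≈ -2.1603e+9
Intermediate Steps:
v(E, b) = 73 (v(E, b) = 2 + 71 = 73)
X = -1/49355 (X = 1/(73 - 49428) = 1/(-49355) = -1/49355 ≈ -2.0261e-5)
(20618 + X) + ((55027 - 58899) - 61617)*(-41306 + 74294) = (20618 - 1/49355) + ((55027 - 58899) - 61617)*(-41306 + 74294) = 1017601389/49355 + (-3872 - 61617)*32988 = 1017601389/49355 - 65489*32988 = 1017601389/49355 - 2160351132 = -106623112518471/49355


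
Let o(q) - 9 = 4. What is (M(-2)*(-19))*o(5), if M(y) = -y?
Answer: -494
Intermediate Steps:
o(q) = 13 (o(q) = 9 + 4 = 13)
(M(-2)*(-19))*o(5) = (-1*(-2)*(-19))*13 = (2*(-19))*13 = -38*13 = -494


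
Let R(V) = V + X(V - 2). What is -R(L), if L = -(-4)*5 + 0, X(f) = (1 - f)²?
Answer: -309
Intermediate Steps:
L = 20 (L = -1*(-20) + 0 = 20 + 0 = 20)
R(V) = V + (-3 + V)² (R(V) = V + (-1 + (V - 2))² = V + (-1 + (-2 + V))² = V + (-3 + V)²)
-R(L) = -(20 + (-3 + 20)²) = -(20 + 17²) = -(20 + 289) = -1*309 = -309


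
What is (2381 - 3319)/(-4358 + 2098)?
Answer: 469/1130 ≈ 0.41504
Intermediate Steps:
(2381 - 3319)/(-4358 + 2098) = -938/(-2260) = -938*(-1/2260) = 469/1130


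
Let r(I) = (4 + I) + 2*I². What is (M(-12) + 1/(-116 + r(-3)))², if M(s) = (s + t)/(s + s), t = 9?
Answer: 7921/602176 ≈ 0.013154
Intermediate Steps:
M(s) = (9 + s)/(2*s) (M(s) = (s + 9)/(s + s) = (9 + s)/((2*s)) = (9 + s)*(1/(2*s)) = (9 + s)/(2*s))
r(I) = 4 + I + 2*I²
(M(-12) + 1/(-116 + r(-3)))² = ((½)*(9 - 12)/(-12) + 1/(-116 + (4 - 3 + 2*(-3)²)))² = ((½)*(-1/12)*(-3) + 1/(-116 + (4 - 3 + 2*9)))² = (⅛ + 1/(-116 + (4 - 3 + 18)))² = (⅛ + 1/(-116 + 19))² = (⅛ + 1/(-97))² = (⅛ - 1/97)² = (89/776)² = 7921/602176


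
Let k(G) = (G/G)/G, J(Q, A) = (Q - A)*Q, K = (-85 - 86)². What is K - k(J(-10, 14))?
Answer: 7017839/240 ≈ 29241.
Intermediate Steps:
K = 29241 (K = (-171)² = 29241)
J(Q, A) = Q*(Q - A)
k(G) = 1/G
K - k(J(-10, 14)) = 29241 - 1/((-10*(-10 - 1*14))) = 29241 - 1/((-10*(-10 - 14))) = 29241 - 1/((-10*(-24))) = 29241 - 1/240 = 7017839/240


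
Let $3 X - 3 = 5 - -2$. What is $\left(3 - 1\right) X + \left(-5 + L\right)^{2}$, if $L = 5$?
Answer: $\frac{20}{3} \approx 6.6667$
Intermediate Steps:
$X = \frac{10}{3}$ ($X = 1 + \frac{5 - -2}{3} = 1 + \frac{5 + 2}{3} = 1 + \frac{1}{3} \cdot 7 = 1 + \frac{7}{3} = \frac{10}{3} \approx 3.3333$)
$\left(3 - 1\right) X + \left(-5 + L\right)^{2} = \left(3 - 1\right) \frac{10}{3} + \left(-5 + 5\right)^{2} = \left(3 - 1\right) \frac{10}{3} + 0^{2} = 2 \cdot \frac{10}{3} + 0 = \frac{20}{3} + 0 = \frac{20}{3}$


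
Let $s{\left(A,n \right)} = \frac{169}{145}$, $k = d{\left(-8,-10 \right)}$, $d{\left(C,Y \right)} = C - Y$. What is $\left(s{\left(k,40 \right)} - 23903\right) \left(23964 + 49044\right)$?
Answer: $- \frac{253028644128}{145} \approx -1.745 \cdot 10^{9}$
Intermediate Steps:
$k = 2$ ($k = -8 - -10 = -8 + 10 = 2$)
$s{\left(A,n \right)} = \frac{169}{145}$ ($s{\left(A,n \right)} = 169 \cdot \frac{1}{145} = \frac{169}{145}$)
$\left(s{\left(k,40 \right)} - 23903\right) \left(23964 + 49044\right) = \left(\frac{169}{145} - 23903\right) \left(23964 + 49044\right) = \left(- \frac{3465766}{145}\right) 73008 = - \frac{253028644128}{145}$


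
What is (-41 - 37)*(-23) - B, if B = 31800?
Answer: -30006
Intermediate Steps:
(-41 - 37)*(-23) - B = (-41 - 37)*(-23) - 1*31800 = -78*(-23) - 31800 = 1794 - 31800 = -30006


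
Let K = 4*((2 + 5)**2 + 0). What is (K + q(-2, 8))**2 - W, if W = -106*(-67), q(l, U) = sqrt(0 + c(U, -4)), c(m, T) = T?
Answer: 31310 + 784*I ≈ 31310.0 + 784.0*I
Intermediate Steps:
q(l, U) = 2*I (q(l, U) = sqrt(0 - 4) = sqrt(-4) = 2*I)
W = 7102
K = 196 (K = 4*(7**2 + 0) = 4*(49 + 0) = 4*49 = 196)
(K + q(-2, 8))**2 - W = (196 + 2*I)**2 - 1*7102 = (196 + 2*I)**2 - 7102 = -7102 + (196 + 2*I)**2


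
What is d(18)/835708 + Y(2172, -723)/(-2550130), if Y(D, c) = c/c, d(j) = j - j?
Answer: -1/2550130 ≈ -3.9214e-7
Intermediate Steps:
d(j) = 0
Y(D, c) = 1
d(18)/835708 + Y(2172, -723)/(-2550130) = 0/835708 + 1/(-2550130) = 0*(1/835708) + 1*(-1/2550130) = 0 - 1/2550130 = -1/2550130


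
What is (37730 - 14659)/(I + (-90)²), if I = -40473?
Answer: -23071/32373 ≈ -0.71266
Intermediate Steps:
(37730 - 14659)/(I + (-90)²) = (37730 - 14659)/(-40473 + (-90)²) = 23071/(-40473 + 8100) = 23071/(-32373) = 23071*(-1/32373) = -23071/32373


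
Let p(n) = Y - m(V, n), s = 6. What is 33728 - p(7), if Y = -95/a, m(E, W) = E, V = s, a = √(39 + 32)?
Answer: 33734 + 95*√71/71 ≈ 33745.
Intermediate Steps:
a = √71 ≈ 8.4261
V = 6
Y = -95*√71/71 ≈ -11.274
p(n) = -6 - 95*√71/71 (p(n) = -95*√71/71 - 1*6 = -95*√71/71 - 6 = -6 - 95*√71/71)
33728 - p(7) = 33728 - (-6 - 95*√71/71) = 33728 + (6 + 95*√71/71) = 33734 + 95*√71/71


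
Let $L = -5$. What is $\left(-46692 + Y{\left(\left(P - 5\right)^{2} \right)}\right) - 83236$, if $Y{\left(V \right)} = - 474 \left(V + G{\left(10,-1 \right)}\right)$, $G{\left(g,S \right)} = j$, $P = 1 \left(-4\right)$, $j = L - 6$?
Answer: $-163108$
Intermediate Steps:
$j = -11$ ($j = -5 - 6 = -11$)
$P = -4$
$G{\left(g,S \right)} = -11$
$Y{\left(V \right)} = 5214 - 474 V$ ($Y{\left(V \right)} = - 474 \left(V - 11\right) = - 474 \left(-11 + V\right) = 5214 - 474 V$)
$\left(-46692 + Y{\left(\left(P - 5\right)^{2} \right)}\right) - 83236 = \left(-46692 + \left(5214 - 474 \left(-4 - 5\right)^{2}\right)\right) - 83236 = \left(-46692 + \left(5214 - 474 \left(-9\right)^{2}\right)\right) - 83236 = \left(-46692 + \left(5214 - 38394\right)\right) - 83236 = \left(-46692 - 33180\right) - 83236 = -79872 - 83236 = -163108$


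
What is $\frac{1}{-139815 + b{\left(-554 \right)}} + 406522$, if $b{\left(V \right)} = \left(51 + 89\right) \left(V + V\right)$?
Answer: $\frac{119897566069}{294935} \approx 4.0652 \cdot 10^{5}$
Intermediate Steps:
$b{\left(V \right)} = 280 V$ ($b{\left(V \right)} = 140 \cdot 2 V = 280 V$)
$\frac{1}{-139815 + b{\left(-554 \right)}} + 406522 = \frac{1}{-139815 + 280 \left(-554\right)} + 406522 = \frac{1}{-139815 - 155120} + 406522 = \frac{1}{-294935} + 406522 = - \frac{1}{294935} + 406522 = \frac{119897566069}{294935}$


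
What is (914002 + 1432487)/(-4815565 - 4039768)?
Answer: -2346489/8855333 ≈ -0.26498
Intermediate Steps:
(914002 + 1432487)/(-4815565 - 4039768) = 2346489/(-8855333) = 2346489*(-1/8855333) = -2346489/8855333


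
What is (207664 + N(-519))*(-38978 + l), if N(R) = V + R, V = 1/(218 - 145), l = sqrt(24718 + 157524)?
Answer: -589409179108/73 + 15121586*sqrt(182242)/73 ≈ -7.9857e+9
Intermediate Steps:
l = sqrt(182242) ≈ 426.90
V = 1/73 ≈ 0.013699
N(R) = 1/73 + R
(207664 + N(-519))*(-38978 + l) = (207664 + (1/73 - 519))*(-38978 + sqrt(182242)) = (207664 - 37886/73)*(-38978 + sqrt(182242)) = 15121586*(-38978 + sqrt(182242))/73 = -589409179108/73 + 15121586*sqrt(182242)/73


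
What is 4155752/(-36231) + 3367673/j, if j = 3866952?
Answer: -5316026449147/46701179304 ≈ -113.83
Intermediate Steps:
4155752/(-36231) + 3367673/j = 4155752/(-36231) + 3367673/3866952 = 4155752*(-1/36231) + 3367673*(1/3866952) = -4155752/36231 + 3367673/3866952 = -5316026449147/46701179304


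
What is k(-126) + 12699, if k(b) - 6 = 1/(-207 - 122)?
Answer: 4179944/329 ≈ 12705.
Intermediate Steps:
k(b) = 1973/329 (k(b) = 6 + 1/(-207 - 122) = 6 + 1/(-329) = 6 - 1/329 = 1973/329)
k(-126) + 12699 = 1973/329 + 12699 = 4179944/329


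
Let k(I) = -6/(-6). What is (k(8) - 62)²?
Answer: 3721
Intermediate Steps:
k(I) = 1 (k(I) = -6*(-⅙) = 1)
(k(8) - 62)² = (1 - 62)² = (-61)² = 3721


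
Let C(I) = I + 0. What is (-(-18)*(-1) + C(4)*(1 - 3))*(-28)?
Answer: 728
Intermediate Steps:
C(I) = I
(-(-18)*(-1) + C(4)*(1 - 3))*(-28) = (-(-18)*(-1) + 4*(1 - 3))*(-28) = (-6*3 + 4*(-2))*(-28) = (-18 - 8)*(-28) = -26*(-28) = 728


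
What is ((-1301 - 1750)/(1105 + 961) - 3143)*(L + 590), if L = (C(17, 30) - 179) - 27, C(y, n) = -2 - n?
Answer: -1143382064/1033 ≈ -1.1069e+6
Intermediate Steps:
L = -238 (L = ((-2 - 1*30) - 179) - 27 = ((-2 - 30) - 179) - 27 = (-32 - 179) - 27 = -211 - 27 = -238)
((-1301 - 1750)/(1105 + 961) - 3143)*(L + 590) = ((-1301 - 1750)/(1105 + 961) - 3143)*(-238 + 590) = (-3051/2066 - 3143)*352 = -6496489/2066*352 = -1143382064/1033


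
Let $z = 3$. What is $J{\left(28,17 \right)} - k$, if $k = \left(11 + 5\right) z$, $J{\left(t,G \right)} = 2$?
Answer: $-46$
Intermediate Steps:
$k = 48$ ($k = \left(11 + 5\right) 3 = 16 \cdot 3 = 48$)
$J{\left(28,17 \right)} - k = 2 - 48 = -46$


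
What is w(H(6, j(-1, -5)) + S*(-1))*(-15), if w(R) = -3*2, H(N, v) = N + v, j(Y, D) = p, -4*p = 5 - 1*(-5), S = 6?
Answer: 90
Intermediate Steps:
p = -5/2 (p = -(5 - 1*(-5))/4 = -(5 + 5)/4 = -1/4*10 = -5/2 ≈ -2.5000)
j(Y, D) = -5/2
w(R) = -6
w(H(6, j(-1, -5)) + S*(-1))*(-15) = -6*(-15) = 90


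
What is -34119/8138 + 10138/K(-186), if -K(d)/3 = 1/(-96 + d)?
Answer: 7755252017/8138 ≈ 9.5297e+5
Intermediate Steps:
K(d) = -3/(-96 + d)
-34119/8138 + 10138/K(-186) = -34119/8138 + 10138/((-3/(-96 - 186))) = -34119*1/8138 + 10138/((-3/(-282))) = -34119/8138 + 10138/((-3*(-1/282))) = -34119/8138 + 10138/(1/94) = -34119/8138 + 10138*94 = -34119/8138 + 952972 = 7755252017/8138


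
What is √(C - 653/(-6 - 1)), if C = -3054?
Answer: 5*I*√5803/7 ≈ 54.412*I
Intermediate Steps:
√(C - 653/(-6 - 1)) = √(-3054 - 653/(-6 - 1)) = √(-3054 - 653/(-7)) = √(-3054 - 653*(-⅐)) = √(-3054 + 653/7) = √(-20725/7) = 5*I*√5803/7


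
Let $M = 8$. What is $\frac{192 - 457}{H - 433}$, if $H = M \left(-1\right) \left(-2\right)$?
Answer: $\frac{265}{417} \approx 0.63549$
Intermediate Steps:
$H = 16$ ($H = 8 \left(-1\right) \left(-2\right) = \left(-8\right) \left(-2\right) = 16$)
$\frac{192 - 457}{H - 433} = \frac{192 - 457}{16 - 433} = - \frac{265}{-417} = \left(-265\right) \left(- \frac{1}{417}\right) = \frac{265}{417}$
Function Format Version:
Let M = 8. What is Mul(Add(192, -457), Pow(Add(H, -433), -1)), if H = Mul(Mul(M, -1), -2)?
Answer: Rational(265, 417) ≈ 0.63549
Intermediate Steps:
H = 16 (H = Mul(Mul(8, -1), -2) = Mul(-8, -2) = 16)
Mul(Add(192, -457), Pow(Add(H, -433), -1)) = Mul(Add(192, -457), Pow(Add(16, -433), -1)) = Mul(-265, Pow(-417, -1)) = Mul(-265, Rational(-1, 417)) = Rational(265, 417)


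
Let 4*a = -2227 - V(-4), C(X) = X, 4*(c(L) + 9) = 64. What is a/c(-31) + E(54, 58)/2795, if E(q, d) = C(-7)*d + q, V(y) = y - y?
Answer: -6234321/78260 ≈ -79.662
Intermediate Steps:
V(y) = 0
c(L) = 7 (c(L) = -9 + (¼)*64 = -9 + 16 = 7)
E(q, d) = q - 7*d (E(q, d) = -7*d + q = q - 7*d)
a = -2227/4 (a = (-2227 - 1*0)/4 = (-2227 + 0)/4 = (¼)*(-2227) = -2227/4 ≈ -556.75)
a/c(-31) + E(54, 58)/2795 = -2227/4/7 + (54 - 7*58)/2795 = -2227/4*⅐ + (54 - 406)*(1/2795) = -2227/28 - 352*1/2795 = -2227/28 - 352/2795 = -6234321/78260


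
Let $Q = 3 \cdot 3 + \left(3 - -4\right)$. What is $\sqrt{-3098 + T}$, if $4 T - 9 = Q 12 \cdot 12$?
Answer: $\frac{i \sqrt{10079}}{2} \approx 50.197 i$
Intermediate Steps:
$Q = 16$ ($Q = 9 + \left(3 + 4\right) = 9 + 7 = 16$)
$T = \frac{2313}{4}$ ($T = \frac{9}{4} + \frac{16 \cdot 12 \cdot 12}{4} = \frac{9}{4} + \frac{192 \cdot 12}{4} = \frac{9}{4} + \frac{1}{4} \cdot 2304 = \frac{9}{4} + 576 = \frac{2313}{4} \approx 578.25$)
$\sqrt{-3098 + T} = \sqrt{-3098 + \frac{2313}{4}} = \sqrt{- \frac{10079}{4}} = \frac{i \sqrt{10079}}{2}$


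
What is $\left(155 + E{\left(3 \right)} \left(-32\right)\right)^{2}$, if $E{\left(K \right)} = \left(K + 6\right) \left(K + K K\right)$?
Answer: $10896601$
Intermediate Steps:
$E{\left(K \right)} = \left(6 + K\right) \left(K + K^{2}\right)$
$\left(155 + E{\left(3 \right)} \left(-32\right)\right)^{2} = \left(155 + 3 \left(6 + 3^{2} + 7 \cdot 3\right) \left(-32\right)\right)^{2} = \left(155 + 3 \left(6 + 9 + 21\right) \left(-32\right)\right)^{2} = \left(155 + 3 \cdot 36 \left(-32\right)\right)^{2} = \left(155 + 108 \left(-32\right)\right)^{2} = \left(155 - 3456\right)^{2} = \left(-3301\right)^{2} = 10896601$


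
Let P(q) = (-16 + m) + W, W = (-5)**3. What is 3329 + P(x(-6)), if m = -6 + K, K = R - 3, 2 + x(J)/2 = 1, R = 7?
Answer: 3186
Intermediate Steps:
x(J) = -2 (x(J) = -4 + 2*1 = -4 + 2 = -2)
W = -125
K = 4 (K = 7 - 3 = 4)
m = -2 (m = -6 + 4 = -2)
P(q) = -143 (P(q) = (-16 - 2) - 125 = -18 - 125 = -143)
3329 + P(x(-6)) = 3329 - 143 = 3186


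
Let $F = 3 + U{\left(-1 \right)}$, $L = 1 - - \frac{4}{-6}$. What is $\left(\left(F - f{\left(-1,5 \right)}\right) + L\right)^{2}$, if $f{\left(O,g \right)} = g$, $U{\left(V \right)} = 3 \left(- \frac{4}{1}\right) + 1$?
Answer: $\frac{1444}{9} \approx 160.44$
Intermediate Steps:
$U{\left(V \right)} = -11$ ($U{\left(V \right)} = 3 \left(\left(-4\right) 1\right) + 1 = 3 \left(-4\right) + 1 = -12 + 1 = -11$)
$L = \frac{1}{3}$ ($L = 1 - \left(-4\right) \left(- \frac{1}{6}\right) = 1 - \frac{2}{3} = \frac{1}{3} \approx 0.33333$)
$F = -8$ ($F = 3 - 11 = -8$)
$\left(\left(F - f{\left(-1,5 \right)}\right) + L\right)^{2} = \left(\left(-8 - 5\right) + \frac{1}{3}\right)^{2} = \left(-13 + \frac{1}{3}\right)^{2} = \left(- \frac{38}{3}\right)^{2} = \frac{1444}{9}$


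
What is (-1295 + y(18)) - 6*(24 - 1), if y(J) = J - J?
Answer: -1433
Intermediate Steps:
y(J) = 0
(-1295 + y(18)) - 6*(24 - 1) = (-1295 + 0) - 6*(24 - 1) = -1295 - 6*23 = -1295 - 138 = -1433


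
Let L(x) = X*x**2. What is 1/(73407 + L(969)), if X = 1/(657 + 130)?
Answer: 787/58710270 ≈ 1.3405e-5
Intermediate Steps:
X = 1/787 ≈ 0.0012706
L(x) = x**2/787
1/(73407 + L(969)) = 1/(73407 + (1/787)*969**2) = 1/(73407 + (1/787)*938961) = 1/(73407 + 938961/787) = 1/(58710270/787) = 787/58710270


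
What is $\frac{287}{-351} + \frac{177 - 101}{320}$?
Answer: $- \frac{16291}{28080} \approx -0.58016$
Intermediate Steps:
$\frac{287}{-351} + \frac{177 - 101}{320} = 287 \left(- \frac{1}{351}\right) + 76 \cdot \frac{1}{320} = - \frac{287}{351} + \frac{19}{80} = - \frac{16291}{28080}$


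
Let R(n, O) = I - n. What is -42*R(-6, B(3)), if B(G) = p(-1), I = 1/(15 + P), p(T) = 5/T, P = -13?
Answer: -273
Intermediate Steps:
I = ½ (I = 1/(15 - 13) = 1/2 = ½ ≈ 0.50000)
B(G) = -5 (B(G) = 5/(-1) = 5*(-1) = -5)
R(n, O) = ½ - n
-42*R(-6, B(3)) = -42*(½ - 1*(-6)) = -42*(½ + 6) = -42*13/2 = -273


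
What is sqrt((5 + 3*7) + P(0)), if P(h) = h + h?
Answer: sqrt(26) ≈ 5.0990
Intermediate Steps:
P(h) = 2*h
sqrt((5 + 3*7) + P(0)) = sqrt((5 + 3*7) + 2*0) = sqrt((5 + 21) + 0) = sqrt(26 + 0) = sqrt(26)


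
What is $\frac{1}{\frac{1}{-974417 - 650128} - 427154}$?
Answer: $- \frac{1624545}{693930894931} \approx -2.3411 \cdot 10^{-6}$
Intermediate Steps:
$\frac{1}{\frac{1}{-974417 - 650128} - 427154} = \frac{1}{\frac{1}{-1624545} - 427154} = \frac{1}{- \frac{1}{1624545} - 427154} = \frac{1}{- \frac{693930894931}{1624545}} = - \frac{1624545}{693930894931}$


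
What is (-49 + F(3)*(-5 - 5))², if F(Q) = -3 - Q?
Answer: 121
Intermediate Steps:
(-49 + F(3)*(-5 - 5))² = (-49 + (-3 - 1*3)*(-5 - 5))² = (-49 + (-3 - 3)*(-10))² = (-49 - 6*(-10))² = (-49 + 60)² = 11² = 121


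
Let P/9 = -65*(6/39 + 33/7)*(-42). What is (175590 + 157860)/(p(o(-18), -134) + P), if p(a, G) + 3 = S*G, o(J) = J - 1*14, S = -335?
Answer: 333450/164497 ≈ 2.0271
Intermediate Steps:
o(J) = -14 + J (o(J) = J - 14 = -14 + J)
P = 119610 (P = 9*(-65*(6/39 + 33/7)*(-42)) = 9*(-65*(6*(1/39) + 33*(⅐))*(-42)) = 9*(-65*(2/13 + 33/7)*(-42)) = 9*(-65*443/91*(-42)) = 9*(-2215/7*(-42)) = 9*13290 = 119610)
p(a, G) = -3 - 335*G
(175590 + 157860)/(p(o(-18), -134) + P) = (175590 + 157860)/((-3 - 335*(-134)) + 119610) = 333450/((-3 + 44890) + 119610) = 333450/(44887 + 119610) = 333450/164497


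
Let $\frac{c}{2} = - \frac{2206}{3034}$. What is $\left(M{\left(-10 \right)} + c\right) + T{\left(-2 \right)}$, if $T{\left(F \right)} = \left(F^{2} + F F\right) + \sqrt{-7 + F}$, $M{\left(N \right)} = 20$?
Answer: $\frac{40270}{1517} + 3 i \approx 26.546 + 3.0 i$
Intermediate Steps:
$T{\left(F \right)} = \sqrt{-7 + F} + 2 F^{2}$ ($T{\left(F \right)} = \left(F^{2} + F^{2}\right) + \sqrt{-7 + F} = 2 F^{2} + \sqrt{-7 + F} = \sqrt{-7 + F} + 2 F^{2}$)
$c = - \frac{2206}{1517}$ ($c = 2 \left(- \frac{2206}{3034}\right) = 2 \left(\left(-2206\right) \frac{1}{3034}\right) = 2 \left(- \frac{1103}{1517}\right) = - \frac{2206}{1517} \approx -1.4542$)
$\left(M{\left(-10 \right)} + c\right) + T{\left(-2 \right)} = \left(20 - \frac{2206}{1517}\right) + \left(\sqrt{-7 - 2} + 2 \left(-2\right)^{2}\right) = \frac{28134}{1517} + \left(\sqrt{-9} + 2 \cdot 4\right) = \frac{28134}{1517} + \left(3 i + 8\right) = \frac{28134}{1517} + \left(8 + 3 i\right) = \frac{40270}{1517} + 3 i$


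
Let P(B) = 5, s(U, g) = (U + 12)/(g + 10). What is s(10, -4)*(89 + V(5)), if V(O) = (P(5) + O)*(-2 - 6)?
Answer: 33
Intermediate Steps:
s(U, g) = (12 + U)/(10 + g)
V(O) = -40 - 8*O (V(O) = (5 + O)*(-2 - 6) = (5 + O)*(-8) = -40 - 8*O)
s(10, -4)*(89 + V(5)) = ((12 + 10)/(10 - 4))*(89 + (-40 - 8*5)) = (22/6)*(89 + (-40 - 40)) = ((⅙)*22)*(89 - 80) = (11/3)*9 = 33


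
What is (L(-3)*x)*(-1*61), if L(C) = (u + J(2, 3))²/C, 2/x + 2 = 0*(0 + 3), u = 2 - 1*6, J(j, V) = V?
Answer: -61/3 ≈ -20.333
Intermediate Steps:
u = -4 (u = 2 - 6 = -4)
x = -1 (x = 2/(-2 + 0*(0 + 3)) = 2/(-2 + 0*3) = 2/(-2 + 0) = 2/(-2) = 2*(-½) = -1)
L(C) = 1/C (L(C) = (-4 + 3)²/C = (-1)²/C = 1/C)
(L(-3)*x)*(-1*61) = (-1/(-3))*(-1*61) = -⅓*(-1)*(-61) = (⅓)*(-61) = -61/3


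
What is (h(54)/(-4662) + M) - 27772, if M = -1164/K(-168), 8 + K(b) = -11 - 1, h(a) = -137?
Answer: -646007993/23310 ≈ -27714.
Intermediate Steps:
K(b) = -20 (K(b) = -8 + (-11 - 1) = -8 - 12 = -20)
M = 291/5 (M = -1164/(-20) = -1164*(-1/20) = 291/5 ≈ 58.200)
(h(54)/(-4662) + M) - 27772 = (-137/(-4662) + 291/5) - 27772 = (-137*(-1/4662) + 291/5) - 27772 = (137/4662 + 291/5) - 27772 = 1357327/23310 - 27772 = -646007993/23310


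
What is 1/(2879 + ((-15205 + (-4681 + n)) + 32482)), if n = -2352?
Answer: 1/13123 ≈ 7.6202e-5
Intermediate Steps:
1/(2879 + ((-15205 + (-4681 + n)) + 32482)) = 1/(2879 + ((-15205 + (-4681 - 2352)) + 32482)) = 1/(2879 + ((-15205 - 7033) + 32482)) = 1/(2879 + (-22238 + 32482)) = 1/(2879 + 10244) = 1/13123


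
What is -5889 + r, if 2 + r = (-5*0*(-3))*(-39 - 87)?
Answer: -5891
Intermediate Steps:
r = -2 (r = -2 + (-5*0*(-3))*(-39 - 87) = -2 + (0*(-3))*(-126) = -2 + 0*(-126) = -2 + 0 = -2)
-5889 + r = -5889 - 2 = -5891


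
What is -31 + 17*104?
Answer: 1737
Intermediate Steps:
-31 + 17*104 = -31 + 1768 = 1737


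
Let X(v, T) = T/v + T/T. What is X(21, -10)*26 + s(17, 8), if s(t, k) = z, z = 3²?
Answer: 475/21 ≈ 22.619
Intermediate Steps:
z = 9
s(t, k) = 9
X(v, T) = 1 + T/v (X(v, T) = T/v + 1 = 1 + T/v)
X(21, -10)*26 + s(17, 8) = ((-10 + 21)/21)*26 + 9 = ((1/21)*11)*26 + 9 = (11/21)*26 + 9 = 286/21 + 9 = 475/21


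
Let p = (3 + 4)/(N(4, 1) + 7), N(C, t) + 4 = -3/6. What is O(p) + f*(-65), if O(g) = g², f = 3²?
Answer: -14429/25 ≈ -577.16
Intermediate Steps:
N(C, t) = -9/2 (N(C, t) = -4 - 3/6 = -4 - 3*⅙ = -4 - ½ = -9/2)
p = 14/5 (p = (3 + 4)/(-9/2 + 7) = 7/(5/2) = 7*(⅖) = 14/5 ≈ 2.8000)
f = 9
O(p) + f*(-65) = (14/5)² + 9*(-65) = 196/25 - 585 = -14429/25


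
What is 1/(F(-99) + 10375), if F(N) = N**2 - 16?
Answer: 1/20160 ≈ 4.9603e-5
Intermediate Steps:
F(N) = -16 + N**2
1/(F(-99) + 10375) = 1/((-16 + (-99)**2) + 10375) = 1/((-16 + 9801) + 10375) = 1/(9785 + 10375) = 1/20160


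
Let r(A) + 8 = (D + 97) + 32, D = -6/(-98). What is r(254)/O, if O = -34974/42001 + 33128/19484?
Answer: 303402329693/2174300618 ≈ 139.54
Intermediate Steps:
O = 177493928/204586871 (O = -34974*1/42001 + 33128*(1/19484) = -34974/42001 + 8282/4871 = 177493928/204586871 ≈ 0.86757)
D = 3/49 (D = -6*(-1/98) = 3/49 ≈ 0.061224)
r(A) = 5932/49 (r(A) = -8 + ((3/49 + 97) + 32) = -8 + (4756/49 + 32) = -8 + 6324/49 = 5932/49)
r(254)/O = 5932/(49*(177493928/204586871)) = (5932/49)*(204586871/177493928) = 303402329693/2174300618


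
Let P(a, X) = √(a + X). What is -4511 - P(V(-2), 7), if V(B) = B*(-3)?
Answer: -4511 - √13 ≈ -4514.6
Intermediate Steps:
V(B) = -3*B
P(a, X) = √(X + a)
-4511 - P(V(-2), 7) = -4511 - √(7 - 3*(-2)) = -4511 - √(7 + 6) = -4511 - √13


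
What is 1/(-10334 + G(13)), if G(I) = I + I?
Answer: -1/10308 ≈ -9.7012e-5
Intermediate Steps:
G(I) = 2*I
1/(-10334 + G(13)) = 1/(-10334 + 2*13) = 1/(-10334 + 26) = 1/(-10308) = -1/10308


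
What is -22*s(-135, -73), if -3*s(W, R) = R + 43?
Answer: -220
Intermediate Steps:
s(W, R) = -43/3 - R/3 (s(W, R) = -(R + 43)/3 = -(43 + R)/3 = -43/3 - R/3)
-22*s(-135, -73) = -22*(-43/3 - ⅓*(-73)) = -22*(-43/3 + 73/3) = -22*10 = -220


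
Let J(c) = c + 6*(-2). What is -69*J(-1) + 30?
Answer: 927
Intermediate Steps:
J(c) = -12 + c (J(c) = c - 12 = -12 + c)
-69*J(-1) + 30 = -69*(-12 - 1) + 30 = -69*(-13) + 30 = 897 + 30 = 927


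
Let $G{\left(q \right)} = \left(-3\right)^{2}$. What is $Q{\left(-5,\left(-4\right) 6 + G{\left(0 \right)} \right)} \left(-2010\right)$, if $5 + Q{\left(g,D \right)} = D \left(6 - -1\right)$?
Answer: $221100$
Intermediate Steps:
$G{\left(q \right)} = 9$
$Q{\left(g,D \right)} = -5 + 7 D$ ($Q{\left(g,D \right)} = -5 + D \left(6 - -1\right) = -5 + D \left(6 + 1\right) = -5 + D 7 = -5 + 7 D$)
$Q{\left(-5,\left(-4\right) 6 + G{\left(0 \right)} \right)} \left(-2010\right) = \left(-5 + 7 \left(\left(-4\right) 6 + 9\right)\right) \left(-2010\right) = \left(-5 + 7 \left(-24 + 9\right)\right) \left(-2010\right) = \left(-5 + 7 \left(-15\right)\right) \left(-2010\right) = \left(-5 - 105\right) \left(-2010\right) = \left(-110\right) \left(-2010\right) = 221100$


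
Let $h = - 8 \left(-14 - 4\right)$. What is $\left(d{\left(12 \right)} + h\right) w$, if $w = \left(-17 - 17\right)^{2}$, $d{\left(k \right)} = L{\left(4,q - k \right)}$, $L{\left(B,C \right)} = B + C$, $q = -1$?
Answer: $156060$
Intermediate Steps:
$d{\left(k \right)} = 3 - k$ ($d{\left(k \right)} = 4 - \left(1 + k\right) = 3 - k$)
$w = 1156$ ($w = \left(-34\right)^{2} = 1156$)
$h = 144$ ($h = \left(-8\right) \left(-18\right) = 144$)
$\left(d{\left(12 \right)} + h\right) w = \left(\left(3 - 12\right) + 144\right) 1156 = \left(-9 + 144\right) 1156 = 135 \cdot 1156 = 156060$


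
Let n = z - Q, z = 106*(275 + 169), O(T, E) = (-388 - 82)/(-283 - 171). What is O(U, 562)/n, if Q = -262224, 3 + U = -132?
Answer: 235/70208376 ≈ 3.3472e-6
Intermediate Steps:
U = -135 (U = -3 - 132 = -135)
O(T, E) = 235/227 (O(T, E) = -470/(-454) = -470*(-1/454) = 235/227)
z = 47064 (z = 106*444 = 47064)
n = 309288 (n = 47064 - 1*(-262224) = 47064 + 262224 = 309288)
O(U, 562)/n = (235/227)/309288 = (235/227)*(1/309288) = 235/70208376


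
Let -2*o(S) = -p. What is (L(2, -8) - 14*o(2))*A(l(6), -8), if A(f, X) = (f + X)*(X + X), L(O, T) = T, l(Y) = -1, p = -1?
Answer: -144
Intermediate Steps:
o(S) = -1/2 (o(S) = -(-1)*(-1)/2 = -1/2*1 = -1/2)
A(f, X) = 2*X*(X + f) (A(f, X) = (X + f)*(2*X) = 2*X*(X + f))
(L(2, -8) - 14*o(2))*A(l(6), -8) = (-8 - 14*(-1/2))*(2*(-8)*(-8 - 1)) = (-8 + 7)*(2*(-8)*(-9)) = -1*144 = -144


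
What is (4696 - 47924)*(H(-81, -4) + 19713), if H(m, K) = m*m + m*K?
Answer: -1149778344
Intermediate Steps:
H(m, K) = m² + K*m
(4696 - 47924)*(H(-81, -4) + 19713) = (4696 - 47924)*(-81*(-4 - 81) + 19713) = -43228*(-81*(-85) + 19713) = -43228*(6885 + 19713) = -43228*26598 = -1149778344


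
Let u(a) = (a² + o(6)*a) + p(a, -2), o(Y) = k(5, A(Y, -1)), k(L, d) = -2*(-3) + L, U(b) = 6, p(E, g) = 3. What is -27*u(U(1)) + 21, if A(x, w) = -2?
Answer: -2814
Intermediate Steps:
k(L, d) = 6 + L
o(Y) = 11 (o(Y) = 6 + 5 = 11)
u(a) = 3 + a² + 11*a (u(a) = (a² + 11*a) + 3 = 3 + a² + 11*a)
-27*u(U(1)) + 21 = -27*(3 + 6² + 11*6) + 21 = -27*(3 + 36 + 66) + 21 = -27*105 + 21 = -2835 + 21 = -2814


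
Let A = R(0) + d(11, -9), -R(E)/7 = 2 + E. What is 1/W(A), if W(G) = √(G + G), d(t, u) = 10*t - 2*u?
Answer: √57/114 ≈ 0.066227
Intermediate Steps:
d(t, u) = -2*u + 10*t
R(E) = -14 - 7*E (R(E) = -7*(2 + E) = -14 - 7*E)
A = 114 (A = (-14 - 7*0) + (-2*(-9) + 10*11) = (-14 + 0) + (18 + 110) = -14 + 128 = 114)
W(G) = √2*√G (W(G) = √(2*G) = √2*√G)
1/W(A) = 1/(√2*√114) = 1/(2*√57) = √57/114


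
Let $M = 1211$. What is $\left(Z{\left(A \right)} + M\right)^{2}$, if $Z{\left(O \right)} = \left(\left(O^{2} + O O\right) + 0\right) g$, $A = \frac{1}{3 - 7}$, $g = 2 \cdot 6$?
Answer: $\frac{5880625}{4} \approx 1.4702 \cdot 10^{6}$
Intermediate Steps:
$g = 12$
$A = - \frac{1}{4}$ ($A = \frac{1}{-4} = - \frac{1}{4} \approx -0.25$)
$Z{\left(O \right)} = 24 O^{2}$ ($Z{\left(O \right)} = \left(\left(O^{2} + O O\right) + 0\right) 12 = \left(\left(O^{2} + O^{2}\right) + 0\right) 12 = \left(2 O^{2} + 0\right) 12 = 2 O^{2} \cdot 12 = 24 O^{2}$)
$\left(Z{\left(A \right)} + M\right)^{2} = \left(24 \left(- \frac{1}{4}\right)^{2} + 1211\right)^{2} = \left(24 \cdot \frac{1}{16} + 1211\right)^{2} = \left(\frac{3}{2} + 1211\right)^{2} = \left(\frac{2425}{2}\right)^{2} = \frac{5880625}{4}$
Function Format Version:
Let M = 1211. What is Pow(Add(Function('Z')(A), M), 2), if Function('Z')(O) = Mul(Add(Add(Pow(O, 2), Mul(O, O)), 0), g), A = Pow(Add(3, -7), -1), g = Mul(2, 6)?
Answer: Rational(5880625, 4) ≈ 1.4702e+6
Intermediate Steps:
g = 12
A = Rational(-1, 4) (A = Pow(-4, -1) = Rational(-1, 4) ≈ -0.25000)
Function('Z')(O) = Mul(24, Pow(O, 2)) (Function('Z')(O) = Mul(Add(Add(Pow(O, 2), Mul(O, O)), 0), 12) = Mul(Add(Add(Pow(O, 2), Pow(O, 2)), 0), 12) = Mul(Add(Mul(2, Pow(O, 2)), 0), 12) = Mul(Mul(2, Pow(O, 2)), 12) = Mul(24, Pow(O, 2)))
Pow(Add(Function('Z')(A), M), 2) = Pow(Add(Mul(24, Pow(Rational(-1, 4), 2)), 1211), 2) = Pow(Add(Mul(24, Rational(1, 16)), 1211), 2) = Pow(Add(Rational(3, 2), 1211), 2) = Pow(Rational(2425, 2), 2) = Rational(5880625, 4)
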